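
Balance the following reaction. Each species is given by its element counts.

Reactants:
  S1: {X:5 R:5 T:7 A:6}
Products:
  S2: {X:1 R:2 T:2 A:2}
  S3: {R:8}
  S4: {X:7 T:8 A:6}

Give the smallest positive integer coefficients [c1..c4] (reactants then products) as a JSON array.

Coefficients: [4, 6, 1, 2]

X: 4·5 = 20 | 6·1+1·0+2·7 = 20
R: 4·5 = 20 | 6·2+1·8+2·0 = 20
T: 4·7 = 28 | 6·2+1·0+2·8 = 28
A: 4·6 = 24 | 6·2+1·0+2·6 = 24
gcd(4,6,1,2) = 1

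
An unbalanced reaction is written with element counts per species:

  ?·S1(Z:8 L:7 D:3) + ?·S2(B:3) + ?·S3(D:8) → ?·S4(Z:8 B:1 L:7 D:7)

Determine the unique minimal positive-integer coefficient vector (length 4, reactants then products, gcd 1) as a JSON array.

Z: 6·8+2·0+3·0 = 48 | 6·8 = 48
B: 6·0+2·3+3·0 = 6 | 6·1 = 6
L: 6·7+2·0+3·0 = 42 | 6·7 = 42
D: 6·3+2·0+3·8 = 42 | 6·7 = 42
gcd(6,2,3,6) = 1

Coefficients: [6, 2, 3, 6]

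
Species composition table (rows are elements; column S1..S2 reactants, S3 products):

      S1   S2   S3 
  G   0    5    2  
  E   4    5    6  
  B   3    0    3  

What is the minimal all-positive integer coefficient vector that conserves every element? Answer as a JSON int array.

Coefficients: [5, 2, 5]

G: 5·0+2·5 = 10 | 5·2 = 10
E: 5·4+2·5 = 30 | 5·6 = 30
B: 5·3+2·0 = 15 | 5·3 = 15
gcd(5,2,5) = 1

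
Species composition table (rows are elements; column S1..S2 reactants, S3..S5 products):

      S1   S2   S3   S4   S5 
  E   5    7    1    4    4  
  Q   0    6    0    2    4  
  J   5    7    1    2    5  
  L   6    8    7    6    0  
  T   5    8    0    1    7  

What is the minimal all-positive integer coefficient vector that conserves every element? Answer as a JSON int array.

E: 1·5+5·7 = 40 | 4·1+3·4+6·4 = 40
Q: 1·0+5·6 = 30 | 4·0+3·2+6·4 = 30
J: 1·5+5·7 = 40 | 4·1+3·2+6·5 = 40
L: 1·6+5·8 = 46 | 4·7+3·6+6·0 = 46
T: 1·5+5·8 = 45 | 4·0+3·1+6·7 = 45
gcd(1,5,4,3,6) = 1

Coefficients: [1, 5, 4, 3, 6]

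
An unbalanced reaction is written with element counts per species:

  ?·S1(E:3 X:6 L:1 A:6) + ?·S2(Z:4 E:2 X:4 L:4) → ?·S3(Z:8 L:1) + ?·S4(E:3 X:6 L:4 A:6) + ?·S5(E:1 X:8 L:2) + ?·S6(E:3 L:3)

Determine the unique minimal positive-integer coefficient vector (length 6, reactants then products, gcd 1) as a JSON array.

Coefficients: [2, 6, 3, 2, 3, 3]

Z: 2·0+6·4 = 24 | 3·8+2·0+3·0+3·0 = 24
E: 2·3+6·2 = 18 | 3·0+2·3+3·1+3·3 = 18
X: 2·6+6·4 = 36 | 3·0+2·6+3·8+3·0 = 36
L: 2·1+6·4 = 26 | 3·1+2·4+3·2+3·3 = 26
A: 2·6+6·0 = 12 | 3·0+2·6+3·0+3·0 = 12
gcd(2,6,3,2,3,3) = 1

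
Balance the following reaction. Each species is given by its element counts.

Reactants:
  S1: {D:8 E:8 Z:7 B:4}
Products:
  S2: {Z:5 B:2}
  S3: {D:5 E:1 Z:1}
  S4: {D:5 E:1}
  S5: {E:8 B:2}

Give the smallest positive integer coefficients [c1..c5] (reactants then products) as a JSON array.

D: 5·8 = 40 | 6·0+5·5+3·5+4·0 = 40
E: 5·8 = 40 | 6·0+5·1+3·1+4·8 = 40
Z: 5·7 = 35 | 6·5+5·1+3·0+4·0 = 35
B: 5·4 = 20 | 6·2+5·0+3·0+4·2 = 20
gcd(5,6,5,3,4) = 1

Coefficients: [5, 6, 5, 3, 4]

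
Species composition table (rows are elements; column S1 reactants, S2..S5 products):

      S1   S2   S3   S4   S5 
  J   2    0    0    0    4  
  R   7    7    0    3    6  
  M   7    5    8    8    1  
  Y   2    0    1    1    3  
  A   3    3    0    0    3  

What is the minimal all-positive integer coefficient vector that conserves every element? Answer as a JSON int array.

J: 6·2 = 12 | 3·0+2·0+1·0+3·4 = 12
R: 6·7 = 42 | 3·7+2·0+1·3+3·6 = 42
M: 6·7 = 42 | 3·5+2·8+1·8+3·1 = 42
Y: 6·2 = 12 | 3·0+2·1+1·1+3·3 = 12
A: 6·3 = 18 | 3·3+2·0+1·0+3·3 = 18
gcd(6,3,2,1,3) = 1

Coefficients: [6, 3, 2, 1, 3]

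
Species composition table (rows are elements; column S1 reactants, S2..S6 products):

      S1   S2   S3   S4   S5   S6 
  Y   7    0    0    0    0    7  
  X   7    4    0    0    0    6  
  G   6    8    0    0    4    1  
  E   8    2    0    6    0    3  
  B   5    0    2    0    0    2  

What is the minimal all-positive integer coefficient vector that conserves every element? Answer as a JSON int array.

Y: 4·7 = 28 | 1·0+6·0+3·0+3·0+4·7 = 28
X: 4·7 = 28 | 1·4+6·0+3·0+3·0+4·6 = 28
G: 4·6 = 24 | 1·8+6·0+3·0+3·4+4·1 = 24
E: 4·8 = 32 | 1·2+6·0+3·6+3·0+4·3 = 32
B: 4·5 = 20 | 1·0+6·2+3·0+3·0+4·2 = 20
gcd(4,1,6,3,3,4) = 1

Coefficients: [4, 1, 6, 3, 3, 4]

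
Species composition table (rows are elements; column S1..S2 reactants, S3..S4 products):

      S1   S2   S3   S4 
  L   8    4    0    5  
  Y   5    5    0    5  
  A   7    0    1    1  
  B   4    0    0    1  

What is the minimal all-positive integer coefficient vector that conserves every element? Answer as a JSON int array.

L: 1·8+3·4 = 20 | 3·0+4·5 = 20
Y: 1·5+3·5 = 20 | 3·0+4·5 = 20
A: 1·7+3·0 = 7 | 3·1+4·1 = 7
B: 1·4+3·0 = 4 | 3·0+4·1 = 4
gcd(1,3,3,4) = 1

Coefficients: [1, 3, 3, 4]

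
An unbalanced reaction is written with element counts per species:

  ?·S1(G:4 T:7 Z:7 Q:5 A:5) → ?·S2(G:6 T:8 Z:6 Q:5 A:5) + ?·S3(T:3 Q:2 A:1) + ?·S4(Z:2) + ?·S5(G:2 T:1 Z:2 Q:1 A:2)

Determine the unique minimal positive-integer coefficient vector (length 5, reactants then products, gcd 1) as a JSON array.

G: 4·4 = 16 | 1·6+5·0+6·0+5·2 = 16
T: 4·7 = 28 | 1·8+5·3+6·0+5·1 = 28
Z: 4·7 = 28 | 1·6+5·0+6·2+5·2 = 28
Q: 4·5 = 20 | 1·5+5·2+6·0+5·1 = 20
A: 4·5 = 20 | 1·5+5·1+6·0+5·2 = 20
gcd(4,1,5,6,5) = 1

Coefficients: [4, 1, 5, 6, 5]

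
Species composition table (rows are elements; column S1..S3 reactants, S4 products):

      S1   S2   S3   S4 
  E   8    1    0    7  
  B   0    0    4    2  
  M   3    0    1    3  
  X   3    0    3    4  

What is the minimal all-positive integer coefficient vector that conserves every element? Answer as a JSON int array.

Coefficients: [5, 2, 3, 6]

E: 5·8+2·1+3·0 = 42 | 6·7 = 42
B: 5·0+2·0+3·4 = 12 | 6·2 = 12
M: 5·3+2·0+3·1 = 18 | 6·3 = 18
X: 5·3+2·0+3·3 = 24 | 6·4 = 24
gcd(5,2,3,6) = 1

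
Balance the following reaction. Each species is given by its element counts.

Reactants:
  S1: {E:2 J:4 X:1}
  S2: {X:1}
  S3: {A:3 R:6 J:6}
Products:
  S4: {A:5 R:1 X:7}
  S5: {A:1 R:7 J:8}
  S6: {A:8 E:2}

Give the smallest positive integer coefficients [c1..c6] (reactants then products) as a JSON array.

Coefficients: [1, 6, 6, 1, 5, 1]

A: 1·0+6·0+6·3 = 18 | 1·5+5·1+1·8 = 18
R: 1·0+6·0+6·6 = 36 | 1·1+5·7+1·0 = 36
E: 1·2+6·0+6·0 = 2 | 1·0+5·0+1·2 = 2
J: 1·4+6·0+6·6 = 40 | 1·0+5·8+1·0 = 40
X: 1·1+6·1+6·0 = 7 | 1·7+5·0+1·0 = 7
gcd(1,6,6,1,5,1) = 1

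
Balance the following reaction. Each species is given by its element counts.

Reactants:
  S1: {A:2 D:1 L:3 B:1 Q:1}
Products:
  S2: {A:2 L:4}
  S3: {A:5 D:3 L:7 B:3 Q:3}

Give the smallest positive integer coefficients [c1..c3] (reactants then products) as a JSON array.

A: 6·2 = 12 | 1·2+2·5 = 12
D: 6·1 = 6 | 1·0+2·3 = 6
L: 6·3 = 18 | 1·4+2·7 = 18
B: 6·1 = 6 | 1·0+2·3 = 6
Q: 6·1 = 6 | 1·0+2·3 = 6
gcd(6,1,2) = 1

Coefficients: [6, 1, 2]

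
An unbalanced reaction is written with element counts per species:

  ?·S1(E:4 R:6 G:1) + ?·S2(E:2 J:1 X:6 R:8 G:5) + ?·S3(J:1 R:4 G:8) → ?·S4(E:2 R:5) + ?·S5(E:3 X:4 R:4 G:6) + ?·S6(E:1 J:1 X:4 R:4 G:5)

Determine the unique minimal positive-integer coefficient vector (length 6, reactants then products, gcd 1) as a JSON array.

Coefficients: [3, 4, 1, 6, 1, 5]

E: 3·4+4·2+1·0 = 20 | 6·2+1·3+5·1 = 20
J: 3·0+4·1+1·1 = 5 | 6·0+1·0+5·1 = 5
X: 3·0+4·6+1·0 = 24 | 6·0+1·4+5·4 = 24
R: 3·6+4·8+1·4 = 54 | 6·5+1·4+5·4 = 54
G: 3·1+4·5+1·8 = 31 | 6·0+1·6+5·5 = 31
gcd(3,4,1,6,1,5) = 1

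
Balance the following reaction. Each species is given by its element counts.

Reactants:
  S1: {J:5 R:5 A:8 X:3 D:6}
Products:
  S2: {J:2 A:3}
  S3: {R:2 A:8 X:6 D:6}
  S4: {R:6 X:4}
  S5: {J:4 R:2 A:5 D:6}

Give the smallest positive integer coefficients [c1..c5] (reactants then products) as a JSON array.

Coefficients: [6, 5, 1, 3, 5]

J: 6·5 = 30 | 5·2+1·0+3·0+5·4 = 30
R: 6·5 = 30 | 5·0+1·2+3·6+5·2 = 30
A: 6·8 = 48 | 5·3+1·8+3·0+5·5 = 48
X: 6·3 = 18 | 5·0+1·6+3·4+5·0 = 18
D: 6·6 = 36 | 5·0+1·6+3·0+5·6 = 36
gcd(6,5,1,3,5) = 1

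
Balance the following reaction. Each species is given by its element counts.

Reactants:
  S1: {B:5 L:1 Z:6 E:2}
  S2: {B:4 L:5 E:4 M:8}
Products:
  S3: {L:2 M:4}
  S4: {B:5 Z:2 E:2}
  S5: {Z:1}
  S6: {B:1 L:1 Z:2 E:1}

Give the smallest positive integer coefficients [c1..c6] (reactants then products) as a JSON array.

Coefficients: [3, 1, 2, 3, 4, 4]

B: 3·5+1·4 = 19 | 2·0+3·5+4·0+4·1 = 19
L: 3·1+1·5 = 8 | 2·2+3·0+4·0+4·1 = 8
Z: 3·6+1·0 = 18 | 2·0+3·2+4·1+4·2 = 18
E: 3·2+1·4 = 10 | 2·0+3·2+4·0+4·1 = 10
M: 3·0+1·8 = 8 | 2·4+3·0+4·0+4·0 = 8
gcd(3,1,2,3,4,4) = 1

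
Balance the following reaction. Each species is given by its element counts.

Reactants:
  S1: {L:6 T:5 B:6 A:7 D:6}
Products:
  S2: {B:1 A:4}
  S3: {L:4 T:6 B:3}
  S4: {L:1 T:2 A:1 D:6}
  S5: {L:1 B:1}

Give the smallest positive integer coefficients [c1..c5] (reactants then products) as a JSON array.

L: 2·6 = 12 | 3·0+1·4+2·1+6·1 = 12
T: 2·5 = 10 | 3·0+1·6+2·2+6·0 = 10
B: 2·6 = 12 | 3·1+1·3+2·0+6·1 = 12
A: 2·7 = 14 | 3·4+1·0+2·1+6·0 = 14
D: 2·6 = 12 | 3·0+1·0+2·6+6·0 = 12
gcd(2,3,1,2,6) = 1

Coefficients: [2, 3, 1, 2, 6]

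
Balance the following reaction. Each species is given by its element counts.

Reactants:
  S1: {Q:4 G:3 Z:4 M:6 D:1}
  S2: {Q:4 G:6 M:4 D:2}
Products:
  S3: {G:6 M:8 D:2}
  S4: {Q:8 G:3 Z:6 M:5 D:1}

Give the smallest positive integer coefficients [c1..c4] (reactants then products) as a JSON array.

Coefficients: [6, 2, 3, 4]

Q: 6·4+2·4 = 32 | 3·0+4·8 = 32
G: 6·3+2·6 = 30 | 3·6+4·3 = 30
Z: 6·4+2·0 = 24 | 3·0+4·6 = 24
M: 6·6+2·4 = 44 | 3·8+4·5 = 44
D: 6·1+2·2 = 10 | 3·2+4·1 = 10
gcd(6,2,3,4) = 1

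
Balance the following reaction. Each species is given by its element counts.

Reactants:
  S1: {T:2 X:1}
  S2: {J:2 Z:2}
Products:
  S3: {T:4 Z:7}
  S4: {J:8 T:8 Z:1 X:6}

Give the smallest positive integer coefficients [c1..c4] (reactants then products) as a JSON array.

J: 6·0+4·2 = 8 | 1·0+1·8 = 8
T: 6·2+4·0 = 12 | 1·4+1·8 = 12
Z: 6·0+4·2 = 8 | 1·7+1·1 = 8
X: 6·1+4·0 = 6 | 1·0+1·6 = 6
gcd(6,4,1,1) = 1

Coefficients: [6, 4, 1, 1]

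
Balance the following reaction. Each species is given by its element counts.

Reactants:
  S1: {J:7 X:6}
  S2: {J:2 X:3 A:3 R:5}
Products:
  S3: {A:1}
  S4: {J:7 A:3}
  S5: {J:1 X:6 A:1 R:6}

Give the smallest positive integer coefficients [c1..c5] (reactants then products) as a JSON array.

Coefficients: [2, 6, 4, 3, 5]

J: 2·7+6·2 = 26 | 4·0+3·7+5·1 = 26
X: 2·6+6·3 = 30 | 4·0+3·0+5·6 = 30
A: 2·0+6·3 = 18 | 4·1+3·3+5·1 = 18
R: 2·0+6·5 = 30 | 4·0+3·0+5·6 = 30
gcd(2,6,4,3,5) = 1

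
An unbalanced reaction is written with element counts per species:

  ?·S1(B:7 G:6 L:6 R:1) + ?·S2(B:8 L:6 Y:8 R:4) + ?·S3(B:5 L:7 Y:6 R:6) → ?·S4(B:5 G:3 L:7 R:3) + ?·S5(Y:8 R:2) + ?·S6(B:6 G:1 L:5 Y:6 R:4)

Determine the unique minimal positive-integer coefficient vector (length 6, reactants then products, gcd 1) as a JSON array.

B: 4·7+1·8+6·5 = 66 | 6·5+1·0+6·6 = 66
G: 4·6+1·0+6·0 = 24 | 6·3+1·0+6·1 = 24
L: 4·6+1·6+6·7 = 72 | 6·7+1·0+6·5 = 72
Y: 4·0+1·8+6·6 = 44 | 6·0+1·8+6·6 = 44
R: 4·1+1·4+6·6 = 44 | 6·3+1·2+6·4 = 44
gcd(4,1,6,6,1,6) = 1

Coefficients: [4, 1, 6, 6, 1, 6]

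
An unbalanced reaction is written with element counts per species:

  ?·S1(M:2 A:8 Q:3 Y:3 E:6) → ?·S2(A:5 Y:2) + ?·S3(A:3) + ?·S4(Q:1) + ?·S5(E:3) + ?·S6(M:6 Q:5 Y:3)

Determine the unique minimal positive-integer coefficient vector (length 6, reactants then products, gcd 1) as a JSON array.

Coefficients: [3, 3, 3, 4, 6, 1]

M: 3·2 = 6 | 3·0+3·0+4·0+6·0+1·6 = 6
A: 3·8 = 24 | 3·5+3·3+4·0+6·0+1·0 = 24
Q: 3·3 = 9 | 3·0+3·0+4·1+6·0+1·5 = 9
Y: 3·3 = 9 | 3·2+3·0+4·0+6·0+1·3 = 9
E: 3·6 = 18 | 3·0+3·0+4·0+6·3+1·0 = 18
gcd(3,3,3,4,6,1) = 1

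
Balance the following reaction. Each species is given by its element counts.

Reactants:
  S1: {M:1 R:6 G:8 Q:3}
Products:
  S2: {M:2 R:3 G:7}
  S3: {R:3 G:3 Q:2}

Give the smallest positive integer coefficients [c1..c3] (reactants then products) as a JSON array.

Coefficients: [2, 1, 3]

M: 2·1 = 2 | 1·2+3·0 = 2
R: 2·6 = 12 | 1·3+3·3 = 12
G: 2·8 = 16 | 1·7+3·3 = 16
Q: 2·3 = 6 | 1·0+3·2 = 6
gcd(2,1,3) = 1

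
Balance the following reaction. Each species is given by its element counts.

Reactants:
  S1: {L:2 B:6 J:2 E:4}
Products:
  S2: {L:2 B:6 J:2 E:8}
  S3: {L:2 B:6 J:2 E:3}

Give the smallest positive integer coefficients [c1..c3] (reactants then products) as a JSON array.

Coefficients: [5, 1, 4]

L: 5·2 = 10 | 1·2+4·2 = 10
B: 5·6 = 30 | 1·6+4·6 = 30
J: 5·2 = 10 | 1·2+4·2 = 10
E: 5·4 = 20 | 1·8+4·3 = 20
gcd(5,1,4) = 1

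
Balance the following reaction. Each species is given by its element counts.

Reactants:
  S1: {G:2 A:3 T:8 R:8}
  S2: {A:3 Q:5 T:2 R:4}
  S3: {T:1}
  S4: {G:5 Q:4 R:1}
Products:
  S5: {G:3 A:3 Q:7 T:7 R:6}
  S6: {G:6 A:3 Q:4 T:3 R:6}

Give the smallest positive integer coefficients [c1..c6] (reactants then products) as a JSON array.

G: 1·2+2·0+5·0+2·5 = 12 | 2·3+1·6 = 12
A: 1·3+2·3+5·0+2·0 = 9 | 2·3+1·3 = 9
Q: 1·0+2·5+5·0+2·4 = 18 | 2·7+1·4 = 18
T: 1·8+2·2+5·1+2·0 = 17 | 2·7+1·3 = 17
R: 1·8+2·4+5·0+2·1 = 18 | 2·6+1·6 = 18
gcd(1,2,5,2,2,1) = 1

Coefficients: [1, 2, 5, 2, 2, 1]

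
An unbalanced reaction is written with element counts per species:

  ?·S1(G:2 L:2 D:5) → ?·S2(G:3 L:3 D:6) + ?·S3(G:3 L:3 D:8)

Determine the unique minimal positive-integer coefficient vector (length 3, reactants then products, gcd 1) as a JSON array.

G: 6·2 = 12 | 1·3+3·3 = 12
L: 6·2 = 12 | 1·3+3·3 = 12
D: 6·5 = 30 | 1·6+3·8 = 30
gcd(6,1,3) = 1

Coefficients: [6, 1, 3]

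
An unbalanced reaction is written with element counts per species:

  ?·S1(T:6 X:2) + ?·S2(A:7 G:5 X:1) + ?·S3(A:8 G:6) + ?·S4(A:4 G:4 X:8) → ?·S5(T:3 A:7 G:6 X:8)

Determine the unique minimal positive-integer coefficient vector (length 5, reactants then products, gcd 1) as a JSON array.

T: 3·6+2·0+1·0+5·0 = 18 | 6·3 = 18
A: 3·0+2·7+1·8+5·4 = 42 | 6·7 = 42
G: 3·0+2·5+1·6+5·4 = 36 | 6·6 = 36
X: 3·2+2·1+1·0+5·8 = 48 | 6·8 = 48
gcd(3,2,1,5,6) = 1

Coefficients: [3, 2, 1, 5, 6]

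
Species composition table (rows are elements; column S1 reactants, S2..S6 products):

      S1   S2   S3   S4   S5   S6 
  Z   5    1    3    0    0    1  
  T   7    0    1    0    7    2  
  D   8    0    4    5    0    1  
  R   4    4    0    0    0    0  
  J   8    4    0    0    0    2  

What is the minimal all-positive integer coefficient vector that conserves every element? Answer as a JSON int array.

Z: 3·5 = 15 | 3·1+2·3+2·0+1·0+6·1 = 15
T: 3·7 = 21 | 3·0+2·1+2·0+1·7+6·2 = 21
D: 3·8 = 24 | 3·0+2·4+2·5+1·0+6·1 = 24
R: 3·4 = 12 | 3·4+2·0+2·0+1·0+6·0 = 12
J: 3·8 = 24 | 3·4+2·0+2·0+1·0+6·2 = 24
gcd(3,3,2,2,1,6) = 1

Coefficients: [3, 3, 2, 2, 1, 6]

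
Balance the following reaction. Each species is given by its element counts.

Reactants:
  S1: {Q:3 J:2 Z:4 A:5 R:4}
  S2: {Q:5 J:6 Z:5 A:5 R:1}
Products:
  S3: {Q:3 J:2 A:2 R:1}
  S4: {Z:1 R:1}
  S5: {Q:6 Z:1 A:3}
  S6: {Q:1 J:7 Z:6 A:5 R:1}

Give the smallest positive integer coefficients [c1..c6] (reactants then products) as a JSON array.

Q: 2·3+5·5 = 31 | 3·3+6·0+3·6+4·1 = 31
J: 2·2+5·6 = 34 | 3·2+6·0+3·0+4·7 = 34
Z: 2·4+5·5 = 33 | 3·0+6·1+3·1+4·6 = 33
A: 2·5+5·5 = 35 | 3·2+6·0+3·3+4·5 = 35
R: 2·4+5·1 = 13 | 3·1+6·1+3·0+4·1 = 13
gcd(2,5,3,6,3,4) = 1

Coefficients: [2, 5, 3, 6, 3, 4]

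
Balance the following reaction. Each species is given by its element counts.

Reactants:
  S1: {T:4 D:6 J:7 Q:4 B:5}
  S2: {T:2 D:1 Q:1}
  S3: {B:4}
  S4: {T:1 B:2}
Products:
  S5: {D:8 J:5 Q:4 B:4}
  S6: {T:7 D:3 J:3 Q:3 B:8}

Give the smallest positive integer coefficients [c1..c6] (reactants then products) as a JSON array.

T: 2·4+5·2+3·0+3·1 = 21 | 1·0+3·7 = 21
D: 2·6+5·1+3·0+3·0 = 17 | 1·8+3·3 = 17
J: 2·7+5·0+3·0+3·0 = 14 | 1·5+3·3 = 14
Q: 2·4+5·1+3·0+3·0 = 13 | 1·4+3·3 = 13
B: 2·5+5·0+3·4+3·2 = 28 | 1·4+3·8 = 28
gcd(2,5,3,3,1,3) = 1

Coefficients: [2, 5, 3, 3, 1, 3]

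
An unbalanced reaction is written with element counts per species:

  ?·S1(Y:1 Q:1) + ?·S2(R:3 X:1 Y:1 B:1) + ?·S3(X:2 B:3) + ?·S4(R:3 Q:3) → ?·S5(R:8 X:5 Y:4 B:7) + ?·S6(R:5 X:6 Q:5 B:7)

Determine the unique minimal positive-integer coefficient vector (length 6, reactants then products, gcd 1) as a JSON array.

Coefficients: [2, 6, 5, 1, 2, 1]

R: 2·0+6·3+5·0+1·3 = 21 | 2·8+1·5 = 21
X: 2·0+6·1+5·2+1·0 = 16 | 2·5+1·6 = 16
Y: 2·1+6·1+5·0+1·0 = 8 | 2·4+1·0 = 8
Q: 2·1+6·0+5·0+1·3 = 5 | 2·0+1·5 = 5
B: 2·0+6·1+5·3+1·0 = 21 | 2·7+1·7 = 21
gcd(2,6,5,1,2,1) = 1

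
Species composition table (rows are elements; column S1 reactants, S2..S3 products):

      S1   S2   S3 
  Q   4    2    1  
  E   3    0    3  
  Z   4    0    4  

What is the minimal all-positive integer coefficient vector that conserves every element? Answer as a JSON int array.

Coefficients: [2, 3, 2]

Q: 2·4 = 8 | 3·2+2·1 = 8
E: 2·3 = 6 | 3·0+2·3 = 6
Z: 2·4 = 8 | 3·0+2·4 = 8
gcd(2,3,2) = 1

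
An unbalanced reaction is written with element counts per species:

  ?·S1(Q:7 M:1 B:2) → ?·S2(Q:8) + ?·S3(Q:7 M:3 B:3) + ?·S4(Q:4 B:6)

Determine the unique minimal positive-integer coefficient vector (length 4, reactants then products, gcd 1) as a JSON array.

Coefficients: [6, 3, 2, 1]

Q: 6·7 = 42 | 3·8+2·7+1·4 = 42
M: 6·1 = 6 | 3·0+2·3+1·0 = 6
B: 6·2 = 12 | 3·0+2·3+1·6 = 12
gcd(6,3,2,1) = 1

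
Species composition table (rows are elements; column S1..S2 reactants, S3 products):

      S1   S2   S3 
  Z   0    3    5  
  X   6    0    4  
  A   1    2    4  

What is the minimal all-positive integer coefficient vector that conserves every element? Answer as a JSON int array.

Coefficients: [2, 5, 3]

Z: 2·0+5·3 = 15 | 3·5 = 15
X: 2·6+5·0 = 12 | 3·4 = 12
A: 2·1+5·2 = 12 | 3·4 = 12
gcd(2,5,3) = 1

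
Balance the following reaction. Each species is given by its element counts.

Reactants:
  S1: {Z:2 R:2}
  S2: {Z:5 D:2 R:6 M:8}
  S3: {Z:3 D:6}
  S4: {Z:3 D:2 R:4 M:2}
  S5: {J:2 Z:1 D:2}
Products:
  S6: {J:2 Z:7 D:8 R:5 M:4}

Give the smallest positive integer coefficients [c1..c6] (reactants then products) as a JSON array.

J: 1·0+2·0+4·0+4·0+6·2 = 12 | 6·2 = 12
Z: 1·2+2·5+4·3+4·3+6·1 = 42 | 6·7 = 42
D: 1·0+2·2+4·6+4·2+6·2 = 48 | 6·8 = 48
R: 1·2+2·6+4·0+4·4+6·0 = 30 | 6·5 = 30
M: 1·0+2·8+4·0+4·2+6·0 = 24 | 6·4 = 24
gcd(1,2,4,4,6,6) = 1

Coefficients: [1, 2, 4, 4, 6, 6]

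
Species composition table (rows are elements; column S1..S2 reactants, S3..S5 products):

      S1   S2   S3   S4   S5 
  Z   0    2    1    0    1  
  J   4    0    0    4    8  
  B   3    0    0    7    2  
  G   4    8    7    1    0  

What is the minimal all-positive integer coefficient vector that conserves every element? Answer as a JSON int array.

Z: 3·0+3·2 = 6 | 5·1+1·0+1·1 = 6
J: 3·4+3·0 = 12 | 5·0+1·4+1·8 = 12
B: 3·3+3·0 = 9 | 5·0+1·7+1·2 = 9
G: 3·4+3·8 = 36 | 5·7+1·1+1·0 = 36
gcd(3,3,5,1,1) = 1

Coefficients: [3, 3, 5, 1, 1]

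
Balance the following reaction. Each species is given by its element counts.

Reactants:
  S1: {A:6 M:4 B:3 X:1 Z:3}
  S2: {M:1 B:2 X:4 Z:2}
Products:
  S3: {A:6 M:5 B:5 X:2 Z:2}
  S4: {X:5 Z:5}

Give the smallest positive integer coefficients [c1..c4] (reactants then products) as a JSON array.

A: 5·6+5·0 = 30 | 5·6+3·0 = 30
M: 5·4+5·1 = 25 | 5·5+3·0 = 25
B: 5·3+5·2 = 25 | 5·5+3·0 = 25
X: 5·1+5·4 = 25 | 5·2+3·5 = 25
Z: 5·3+5·2 = 25 | 5·2+3·5 = 25
gcd(5,5,5,3) = 1

Coefficients: [5, 5, 5, 3]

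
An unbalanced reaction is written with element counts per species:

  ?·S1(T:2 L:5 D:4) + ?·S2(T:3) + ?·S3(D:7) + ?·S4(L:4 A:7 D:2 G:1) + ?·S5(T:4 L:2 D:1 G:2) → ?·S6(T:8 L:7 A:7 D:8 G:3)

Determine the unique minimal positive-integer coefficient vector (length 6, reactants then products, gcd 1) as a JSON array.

Coefficients: [1, 6, 3, 5, 5, 5]

T: 1·2+6·3+3·0+5·0+5·4 = 40 | 5·8 = 40
L: 1·5+6·0+3·0+5·4+5·2 = 35 | 5·7 = 35
A: 1·0+6·0+3·0+5·7+5·0 = 35 | 5·7 = 35
D: 1·4+6·0+3·7+5·2+5·1 = 40 | 5·8 = 40
G: 1·0+6·0+3·0+5·1+5·2 = 15 | 5·3 = 15
gcd(1,6,3,5,5,5) = 1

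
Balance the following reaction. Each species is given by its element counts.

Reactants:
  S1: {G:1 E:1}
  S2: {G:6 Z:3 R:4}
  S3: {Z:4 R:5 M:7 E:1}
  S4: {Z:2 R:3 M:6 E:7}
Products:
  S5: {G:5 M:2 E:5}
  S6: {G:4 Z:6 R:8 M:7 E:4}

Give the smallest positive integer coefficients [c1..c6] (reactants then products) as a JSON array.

Coefficients: [6, 4, 3, 3, 2, 5]

G: 6·1+4·6+3·0+3·0 = 30 | 2·5+5·4 = 30
Z: 6·0+4·3+3·4+3·2 = 30 | 2·0+5·6 = 30
R: 6·0+4·4+3·5+3·3 = 40 | 2·0+5·8 = 40
M: 6·0+4·0+3·7+3·6 = 39 | 2·2+5·7 = 39
E: 6·1+4·0+3·1+3·7 = 30 | 2·5+5·4 = 30
gcd(6,4,3,3,2,5) = 1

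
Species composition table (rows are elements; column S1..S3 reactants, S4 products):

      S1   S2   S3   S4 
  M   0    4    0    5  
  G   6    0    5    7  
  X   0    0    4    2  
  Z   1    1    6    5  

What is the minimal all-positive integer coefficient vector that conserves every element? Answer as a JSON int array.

Coefficients: [3, 5, 2, 4]

M: 3·0+5·4+2·0 = 20 | 4·5 = 20
G: 3·6+5·0+2·5 = 28 | 4·7 = 28
X: 3·0+5·0+2·4 = 8 | 4·2 = 8
Z: 3·1+5·1+2·6 = 20 | 4·5 = 20
gcd(3,5,2,4) = 1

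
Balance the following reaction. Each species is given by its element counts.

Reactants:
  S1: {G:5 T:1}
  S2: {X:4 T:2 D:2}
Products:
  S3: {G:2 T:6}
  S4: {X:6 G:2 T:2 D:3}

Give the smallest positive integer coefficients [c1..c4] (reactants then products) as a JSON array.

X: 2·0+6·4 = 24 | 1·0+4·6 = 24
G: 2·5+6·0 = 10 | 1·2+4·2 = 10
T: 2·1+6·2 = 14 | 1·6+4·2 = 14
D: 2·0+6·2 = 12 | 1·0+4·3 = 12
gcd(2,6,1,4) = 1

Coefficients: [2, 6, 1, 4]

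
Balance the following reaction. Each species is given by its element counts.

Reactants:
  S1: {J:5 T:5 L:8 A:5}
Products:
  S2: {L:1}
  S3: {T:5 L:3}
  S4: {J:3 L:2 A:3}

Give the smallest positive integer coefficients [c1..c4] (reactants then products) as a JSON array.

J: 3·5 = 15 | 5·0+3·0+5·3 = 15
T: 3·5 = 15 | 5·0+3·5+5·0 = 15
L: 3·8 = 24 | 5·1+3·3+5·2 = 24
A: 3·5 = 15 | 5·0+3·0+5·3 = 15
gcd(3,5,3,5) = 1

Coefficients: [3, 5, 3, 5]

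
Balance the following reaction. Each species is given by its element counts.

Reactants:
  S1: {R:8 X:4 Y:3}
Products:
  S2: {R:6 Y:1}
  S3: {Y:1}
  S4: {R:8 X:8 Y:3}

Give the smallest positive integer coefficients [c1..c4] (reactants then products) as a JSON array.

Coefficients: [6, 4, 5, 3]

R: 6·8 = 48 | 4·6+5·0+3·8 = 48
X: 6·4 = 24 | 4·0+5·0+3·8 = 24
Y: 6·3 = 18 | 4·1+5·1+3·3 = 18
gcd(6,4,5,3) = 1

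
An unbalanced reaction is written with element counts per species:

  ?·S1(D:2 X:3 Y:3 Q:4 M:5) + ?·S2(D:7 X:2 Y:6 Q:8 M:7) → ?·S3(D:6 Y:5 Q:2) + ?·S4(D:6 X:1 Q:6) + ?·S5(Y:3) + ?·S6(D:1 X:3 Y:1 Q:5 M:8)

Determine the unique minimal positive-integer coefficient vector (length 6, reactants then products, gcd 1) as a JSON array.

Coefficients: [4, 4, 3, 2, 5, 6]

D: 4·2+4·7 = 36 | 3·6+2·6+5·0+6·1 = 36
X: 4·3+4·2 = 20 | 3·0+2·1+5·0+6·3 = 20
Y: 4·3+4·6 = 36 | 3·5+2·0+5·3+6·1 = 36
Q: 4·4+4·8 = 48 | 3·2+2·6+5·0+6·5 = 48
M: 4·5+4·7 = 48 | 3·0+2·0+5·0+6·8 = 48
gcd(4,4,3,2,5,6) = 1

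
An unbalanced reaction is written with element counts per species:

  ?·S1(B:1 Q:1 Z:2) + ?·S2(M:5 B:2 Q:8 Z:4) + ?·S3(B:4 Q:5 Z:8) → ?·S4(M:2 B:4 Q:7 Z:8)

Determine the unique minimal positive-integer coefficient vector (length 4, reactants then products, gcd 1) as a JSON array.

Coefficients: [4, 2, 3, 5]

M: 4·0+2·5+3·0 = 10 | 5·2 = 10
B: 4·1+2·2+3·4 = 20 | 5·4 = 20
Q: 4·1+2·8+3·5 = 35 | 5·7 = 35
Z: 4·2+2·4+3·8 = 40 | 5·8 = 40
gcd(4,2,3,5) = 1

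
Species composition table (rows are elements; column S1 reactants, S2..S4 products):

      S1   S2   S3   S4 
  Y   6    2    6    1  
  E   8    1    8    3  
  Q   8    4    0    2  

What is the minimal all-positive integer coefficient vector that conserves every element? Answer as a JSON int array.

Coefficients: [3, 4, 1, 4]

Y: 3·6 = 18 | 4·2+1·6+4·1 = 18
E: 3·8 = 24 | 4·1+1·8+4·3 = 24
Q: 3·8 = 24 | 4·4+1·0+4·2 = 24
gcd(3,4,1,4) = 1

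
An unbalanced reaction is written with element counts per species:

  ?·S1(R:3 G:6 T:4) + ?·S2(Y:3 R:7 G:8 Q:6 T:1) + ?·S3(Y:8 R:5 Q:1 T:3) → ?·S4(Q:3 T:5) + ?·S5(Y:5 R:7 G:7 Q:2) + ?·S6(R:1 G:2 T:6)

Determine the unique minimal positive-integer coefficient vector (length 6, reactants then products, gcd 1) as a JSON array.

Y: 6·0+2·3+3·8 = 30 | 1·0+6·5+5·0 = 30
R: 6·3+2·7+3·5 = 47 | 1·0+6·7+5·1 = 47
G: 6·6+2·8+3·0 = 52 | 1·0+6·7+5·2 = 52
Q: 6·0+2·6+3·1 = 15 | 1·3+6·2+5·0 = 15
T: 6·4+2·1+3·3 = 35 | 1·5+6·0+5·6 = 35
gcd(6,2,3,1,6,5) = 1

Coefficients: [6, 2, 3, 1, 6, 5]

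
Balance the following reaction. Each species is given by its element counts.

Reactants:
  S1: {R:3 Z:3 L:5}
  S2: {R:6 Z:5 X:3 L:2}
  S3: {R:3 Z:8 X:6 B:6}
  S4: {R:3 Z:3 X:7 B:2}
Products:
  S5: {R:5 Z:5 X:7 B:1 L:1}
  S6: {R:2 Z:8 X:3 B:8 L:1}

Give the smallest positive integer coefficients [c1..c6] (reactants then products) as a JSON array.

Coefficients: [1, 2, 4, 3, 6, 3]

R: 1·3+2·6+4·3+3·3 = 36 | 6·5+3·2 = 36
Z: 1·3+2·5+4·8+3·3 = 54 | 6·5+3·8 = 54
X: 1·0+2·3+4·6+3·7 = 51 | 6·7+3·3 = 51
B: 1·0+2·0+4·6+3·2 = 30 | 6·1+3·8 = 30
L: 1·5+2·2+4·0+3·0 = 9 | 6·1+3·1 = 9
gcd(1,2,4,3,6,3) = 1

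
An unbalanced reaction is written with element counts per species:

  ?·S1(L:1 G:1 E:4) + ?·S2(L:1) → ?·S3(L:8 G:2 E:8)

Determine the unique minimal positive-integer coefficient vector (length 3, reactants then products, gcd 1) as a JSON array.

L: 2·1+6·1 = 8 | 1·8 = 8
G: 2·1+6·0 = 2 | 1·2 = 2
E: 2·4+6·0 = 8 | 1·8 = 8
gcd(2,6,1) = 1

Coefficients: [2, 6, 1]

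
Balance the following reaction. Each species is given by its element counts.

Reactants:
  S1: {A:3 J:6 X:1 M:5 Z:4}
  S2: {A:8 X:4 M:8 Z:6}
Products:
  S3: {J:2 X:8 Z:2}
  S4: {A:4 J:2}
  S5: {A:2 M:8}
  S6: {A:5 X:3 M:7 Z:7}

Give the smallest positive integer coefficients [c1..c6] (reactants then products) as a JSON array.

Coefficients: [2, 6, 1, 5, 2, 6]

A: 2·3+6·8 = 54 | 1·0+5·4+2·2+6·5 = 54
J: 2·6+6·0 = 12 | 1·2+5·2+2·0+6·0 = 12
X: 2·1+6·4 = 26 | 1·8+5·0+2·0+6·3 = 26
M: 2·5+6·8 = 58 | 1·0+5·0+2·8+6·7 = 58
Z: 2·4+6·6 = 44 | 1·2+5·0+2·0+6·7 = 44
gcd(2,6,1,5,2,6) = 1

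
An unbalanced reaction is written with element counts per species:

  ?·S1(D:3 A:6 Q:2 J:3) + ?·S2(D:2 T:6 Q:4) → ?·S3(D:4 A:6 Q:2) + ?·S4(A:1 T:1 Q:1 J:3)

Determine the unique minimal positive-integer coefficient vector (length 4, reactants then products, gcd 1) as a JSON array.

Coefficients: [6, 1, 5, 6]

D: 6·3+1·2 = 20 | 5·4+6·0 = 20
A: 6·6+1·0 = 36 | 5·6+6·1 = 36
T: 6·0+1·6 = 6 | 5·0+6·1 = 6
Q: 6·2+1·4 = 16 | 5·2+6·1 = 16
J: 6·3+1·0 = 18 | 5·0+6·3 = 18
gcd(6,1,5,6) = 1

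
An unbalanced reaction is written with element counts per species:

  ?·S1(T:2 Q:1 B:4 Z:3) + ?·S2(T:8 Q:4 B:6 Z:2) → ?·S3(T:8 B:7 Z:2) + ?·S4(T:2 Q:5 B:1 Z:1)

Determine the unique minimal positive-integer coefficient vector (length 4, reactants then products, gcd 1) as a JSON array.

Coefficients: [1, 6, 5, 5]

T: 1·2+6·8 = 50 | 5·8+5·2 = 50
Q: 1·1+6·4 = 25 | 5·0+5·5 = 25
B: 1·4+6·6 = 40 | 5·7+5·1 = 40
Z: 1·3+6·2 = 15 | 5·2+5·1 = 15
gcd(1,6,5,5) = 1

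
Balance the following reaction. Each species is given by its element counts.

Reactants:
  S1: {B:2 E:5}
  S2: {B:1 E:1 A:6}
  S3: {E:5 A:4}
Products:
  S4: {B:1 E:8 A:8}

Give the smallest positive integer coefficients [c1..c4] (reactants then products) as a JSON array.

Coefficients: [1, 2, 5, 4]

B: 1·2+2·1+5·0 = 4 | 4·1 = 4
E: 1·5+2·1+5·5 = 32 | 4·8 = 32
A: 1·0+2·6+5·4 = 32 | 4·8 = 32
gcd(1,2,5,4) = 1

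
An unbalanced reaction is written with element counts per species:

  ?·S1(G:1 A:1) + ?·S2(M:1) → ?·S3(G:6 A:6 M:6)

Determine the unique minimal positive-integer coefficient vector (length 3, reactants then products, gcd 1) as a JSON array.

Coefficients: [6, 6, 1]

G: 6·1+6·0 = 6 | 1·6 = 6
A: 6·1+6·0 = 6 | 1·6 = 6
M: 6·0+6·1 = 6 | 1·6 = 6
gcd(6,6,1) = 1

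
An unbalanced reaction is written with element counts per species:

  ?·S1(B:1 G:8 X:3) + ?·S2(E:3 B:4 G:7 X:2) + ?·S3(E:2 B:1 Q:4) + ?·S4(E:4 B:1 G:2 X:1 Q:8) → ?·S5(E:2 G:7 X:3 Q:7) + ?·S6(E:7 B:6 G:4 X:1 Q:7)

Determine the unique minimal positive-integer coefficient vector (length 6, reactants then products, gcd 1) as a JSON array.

E: 4·0+1·3+6·2+4·4 = 31 | 5·2+3·7 = 31
B: 4·1+1·4+6·1+4·1 = 18 | 5·0+3·6 = 18
G: 4·8+1·7+6·0+4·2 = 47 | 5·7+3·4 = 47
X: 4·3+1·2+6·0+4·1 = 18 | 5·3+3·1 = 18
Q: 4·0+1·0+6·4+4·8 = 56 | 5·7+3·7 = 56
gcd(4,1,6,4,5,3) = 1

Coefficients: [4, 1, 6, 4, 5, 3]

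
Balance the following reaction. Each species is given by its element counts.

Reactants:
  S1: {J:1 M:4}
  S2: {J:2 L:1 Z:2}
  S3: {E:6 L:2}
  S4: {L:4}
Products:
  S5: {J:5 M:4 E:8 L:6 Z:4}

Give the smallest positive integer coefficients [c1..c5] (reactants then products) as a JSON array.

J: 3·1+6·2+4·0+1·0 = 15 | 3·5 = 15
M: 3·4+6·0+4·0+1·0 = 12 | 3·4 = 12
E: 3·0+6·0+4·6+1·0 = 24 | 3·8 = 24
L: 3·0+6·1+4·2+1·4 = 18 | 3·6 = 18
Z: 3·0+6·2+4·0+1·0 = 12 | 3·4 = 12
gcd(3,6,4,1,3) = 1

Coefficients: [3, 6, 4, 1, 3]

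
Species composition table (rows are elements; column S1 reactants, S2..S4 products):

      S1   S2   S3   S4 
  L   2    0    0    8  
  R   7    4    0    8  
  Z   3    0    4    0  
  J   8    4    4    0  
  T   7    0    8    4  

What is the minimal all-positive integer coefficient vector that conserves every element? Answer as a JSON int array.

L: 4·2 = 8 | 5·0+3·0+1·8 = 8
R: 4·7 = 28 | 5·4+3·0+1·8 = 28
Z: 4·3 = 12 | 5·0+3·4+1·0 = 12
J: 4·8 = 32 | 5·4+3·4+1·0 = 32
T: 4·7 = 28 | 5·0+3·8+1·4 = 28
gcd(4,5,3,1) = 1

Coefficients: [4, 5, 3, 1]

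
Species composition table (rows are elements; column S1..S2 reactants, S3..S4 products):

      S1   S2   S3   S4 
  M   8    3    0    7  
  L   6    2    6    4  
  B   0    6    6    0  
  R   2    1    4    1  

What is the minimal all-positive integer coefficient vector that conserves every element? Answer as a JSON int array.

M: 4·8+1·3 = 35 | 1·0+5·7 = 35
L: 4·6+1·2 = 26 | 1·6+5·4 = 26
B: 4·0+1·6 = 6 | 1·6+5·0 = 6
R: 4·2+1·1 = 9 | 1·4+5·1 = 9
gcd(4,1,1,5) = 1

Coefficients: [4, 1, 1, 5]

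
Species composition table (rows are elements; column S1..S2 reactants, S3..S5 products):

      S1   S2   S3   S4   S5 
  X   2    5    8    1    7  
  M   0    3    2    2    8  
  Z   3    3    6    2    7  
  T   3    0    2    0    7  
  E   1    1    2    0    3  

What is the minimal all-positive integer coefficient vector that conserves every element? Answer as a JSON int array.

X: 5·2+6·5 = 40 | 4·8+1·1+1·7 = 40
M: 5·0+6·3 = 18 | 4·2+1·2+1·8 = 18
Z: 5·3+6·3 = 33 | 4·6+1·2+1·7 = 33
T: 5·3+6·0 = 15 | 4·2+1·0+1·7 = 15
E: 5·1+6·1 = 11 | 4·2+1·0+1·3 = 11
gcd(5,6,4,1,1) = 1

Coefficients: [5, 6, 4, 1, 1]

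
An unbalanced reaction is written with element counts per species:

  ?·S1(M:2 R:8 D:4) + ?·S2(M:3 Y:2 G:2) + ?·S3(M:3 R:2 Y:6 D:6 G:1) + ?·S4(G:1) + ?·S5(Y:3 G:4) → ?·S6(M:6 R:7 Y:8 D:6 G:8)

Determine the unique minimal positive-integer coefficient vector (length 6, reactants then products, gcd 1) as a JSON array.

Coefficients: [3, 4, 2, 6, 4, 4]

M: 3·2+4·3+2·3+6·0+4·0 = 24 | 4·6 = 24
R: 3·8+4·0+2·2+6·0+4·0 = 28 | 4·7 = 28
Y: 3·0+4·2+2·6+6·0+4·3 = 32 | 4·8 = 32
D: 3·4+4·0+2·6+6·0+4·0 = 24 | 4·6 = 24
G: 3·0+4·2+2·1+6·1+4·4 = 32 | 4·8 = 32
gcd(3,4,2,6,4,4) = 1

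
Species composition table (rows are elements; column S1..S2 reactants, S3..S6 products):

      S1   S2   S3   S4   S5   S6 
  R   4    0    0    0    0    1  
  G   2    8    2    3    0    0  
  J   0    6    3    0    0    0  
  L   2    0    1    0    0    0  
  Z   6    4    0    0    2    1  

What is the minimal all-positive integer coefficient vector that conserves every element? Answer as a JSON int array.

R: 1·4+1·0 = 4 | 2·0+2·0+3·0+4·1 = 4
G: 1·2+1·8 = 10 | 2·2+2·3+3·0+4·0 = 10
J: 1·0+1·6 = 6 | 2·3+2·0+3·0+4·0 = 6
L: 1·2+1·0 = 2 | 2·1+2·0+3·0+4·0 = 2
Z: 1·6+1·4 = 10 | 2·0+2·0+3·2+4·1 = 10
gcd(1,1,2,2,3,4) = 1

Coefficients: [1, 1, 2, 2, 3, 4]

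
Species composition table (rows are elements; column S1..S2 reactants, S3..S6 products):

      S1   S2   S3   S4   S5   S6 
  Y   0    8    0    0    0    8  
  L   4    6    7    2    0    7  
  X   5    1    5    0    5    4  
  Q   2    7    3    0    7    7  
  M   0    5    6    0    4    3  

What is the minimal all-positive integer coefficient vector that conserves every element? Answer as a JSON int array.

Coefficients: [5, 5, 1, 4, 1, 5]

Y: 5·0+5·8 = 40 | 1·0+4·0+1·0+5·8 = 40
L: 5·4+5·6 = 50 | 1·7+4·2+1·0+5·7 = 50
X: 5·5+5·1 = 30 | 1·5+4·0+1·5+5·4 = 30
Q: 5·2+5·7 = 45 | 1·3+4·0+1·7+5·7 = 45
M: 5·0+5·5 = 25 | 1·6+4·0+1·4+5·3 = 25
gcd(5,5,1,4,1,5) = 1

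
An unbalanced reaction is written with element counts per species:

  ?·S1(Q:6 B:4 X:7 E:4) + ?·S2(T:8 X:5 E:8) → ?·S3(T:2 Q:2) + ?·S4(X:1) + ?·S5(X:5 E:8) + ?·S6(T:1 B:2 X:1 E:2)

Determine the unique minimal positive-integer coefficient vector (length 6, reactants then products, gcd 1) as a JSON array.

T: 1·0+1·8 = 8 | 3·2+5·0+1·0+2·1 = 8
Q: 1·6+1·0 = 6 | 3·2+5·0+1·0+2·0 = 6
B: 1·4+1·0 = 4 | 3·0+5·0+1·0+2·2 = 4
X: 1·7+1·5 = 12 | 3·0+5·1+1·5+2·1 = 12
E: 1·4+1·8 = 12 | 3·0+5·0+1·8+2·2 = 12
gcd(1,1,3,5,1,2) = 1

Coefficients: [1, 1, 3, 5, 1, 2]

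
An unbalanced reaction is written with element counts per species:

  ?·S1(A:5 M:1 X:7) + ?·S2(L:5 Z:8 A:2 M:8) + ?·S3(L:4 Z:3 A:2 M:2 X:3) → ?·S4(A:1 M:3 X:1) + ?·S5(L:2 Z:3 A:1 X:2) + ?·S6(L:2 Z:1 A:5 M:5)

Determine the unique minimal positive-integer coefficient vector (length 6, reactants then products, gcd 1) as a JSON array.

Coefficients: [2, 2, 1, 5, 6, 1]

L: 2·0+2·5+1·4 = 14 | 5·0+6·2+1·2 = 14
Z: 2·0+2·8+1·3 = 19 | 5·0+6·3+1·1 = 19
A: 2·5+2·2+1·2 = 16 | 5·1+6·1+1·5 = 16
M: 2·1+2·8+1·2 = 20 | 5·3+6·0+1·5 = 20
X: 2·7+2·0+1·3 = 17 | 5·1+6·2+1·0 = 17
gcd(2,2,1,5,6,1) = 1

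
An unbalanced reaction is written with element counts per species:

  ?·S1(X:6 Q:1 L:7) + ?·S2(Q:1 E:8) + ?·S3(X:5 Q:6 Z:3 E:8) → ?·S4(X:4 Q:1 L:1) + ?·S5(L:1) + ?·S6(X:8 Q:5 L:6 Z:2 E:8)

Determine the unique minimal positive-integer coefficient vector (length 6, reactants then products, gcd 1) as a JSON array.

Coefficients: [3, 1, 2, 1, 2, 3]

X: 3·6+1·0+2·5 = 28 | 1·4+2·0+3·8 = 28
Q: 3·1+1·1+2·6 = 16 | 1·1+2·0+3·5 = 16
L: 3·7+1·0+2·0 = 21 | 1·1+2·1+3·6 = 21
Z: 3·0+1·0+2·3 = 6 | 1·0+2·0+3·2 = 6
E: 3·0+1·8+2·8 = 24 | 1·0+2·0+3·8 = 24
gcd(3,1,2,1,2,3) = 1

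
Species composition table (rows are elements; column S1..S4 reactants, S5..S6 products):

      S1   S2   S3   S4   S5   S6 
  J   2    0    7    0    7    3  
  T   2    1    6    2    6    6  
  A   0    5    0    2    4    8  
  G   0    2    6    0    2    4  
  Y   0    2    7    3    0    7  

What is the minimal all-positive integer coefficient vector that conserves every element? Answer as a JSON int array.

Coefficients: [6, 6, 1, 3, 1, 4]

J: 6·2+6·0+1·7+3·0 = 19 | 1·7+4·3 = 19
T: 6·2+6·1+1·6+3·2 = 30 | 1·6+4·6 = 30
A: 6·0+6·5+1·0+3·2 = 36 | 1·4+4·8 = 36
G: 6·0+6·2+1·6+3·0 = 18 | 1·2+4·4 = 18
Y: 6·0+6·2+1·7+3·3 = 28 | 1·0+4·7 = 28
gcd(6,6,1,3,1,4) = 1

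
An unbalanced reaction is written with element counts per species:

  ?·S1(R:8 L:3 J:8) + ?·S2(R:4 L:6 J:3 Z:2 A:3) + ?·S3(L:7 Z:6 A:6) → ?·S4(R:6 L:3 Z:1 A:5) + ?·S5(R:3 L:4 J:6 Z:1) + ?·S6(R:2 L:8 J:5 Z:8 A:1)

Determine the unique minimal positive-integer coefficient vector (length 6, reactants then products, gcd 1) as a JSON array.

R: 4·8+3·4+2·0 = 44 | 4·6+6·3+1·2 = 44
L: 4·3+3·6+2·7 = 44 | 4·3+6·4+1·8 = 44
J: 4·8+3·3+2·0 = 41 | 4·0+6·6+1·5 = 41
Z: 4·0+3·2+2·6 = 18 | 4·1+6·1+1·8 = 18
A: 4·0+3·3+2·6 = 21 | 4·5+6·0+1·1 = 21
gcd(4,3,2,4,6,1) = 1

Coefficients: [4, 3, 2, 4, 6, 1]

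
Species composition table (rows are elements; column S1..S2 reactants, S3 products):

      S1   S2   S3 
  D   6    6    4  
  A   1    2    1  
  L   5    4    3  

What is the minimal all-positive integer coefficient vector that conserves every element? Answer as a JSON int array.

Coefficients: [1, 1, 3]

D: 1·6+1·6 = 12 | 3·4 = 12
A: 1·1+1·2 = 3 | 3·1 = 3
L: 1·5+1·4 = 9 | 3·3 = 9
gcd(1,1,3) = 1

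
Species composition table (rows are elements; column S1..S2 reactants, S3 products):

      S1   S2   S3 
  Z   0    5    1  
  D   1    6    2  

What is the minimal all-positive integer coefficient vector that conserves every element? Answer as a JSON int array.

Z: 4·0+1·5 = 5 | 5·1 = 5
D: 4·1+1·6 = 10 | 5·2 = 10
gcd(4,1,5) = 1

Coefficients: [4, 1, 5]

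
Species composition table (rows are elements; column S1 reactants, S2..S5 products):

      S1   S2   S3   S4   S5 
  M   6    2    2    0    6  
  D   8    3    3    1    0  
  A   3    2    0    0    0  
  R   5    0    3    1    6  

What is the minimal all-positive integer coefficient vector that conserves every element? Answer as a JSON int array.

M: 4·6 = 24 | 6·2+3·2+5·0+1·6 = 24
D: 4·8 = 32 | 6·3+3·3+5·1+1·0 = 32
A: 4·3 = 12 | 6·2+3·0+5·0+1·0 = 12
R: 4·5 = 20 | 6·0+3·3+5·1+1·6 = 20
gcd(4,6,3,5,1) = 1

Coefficients: [4, 6, 3, 5, 1]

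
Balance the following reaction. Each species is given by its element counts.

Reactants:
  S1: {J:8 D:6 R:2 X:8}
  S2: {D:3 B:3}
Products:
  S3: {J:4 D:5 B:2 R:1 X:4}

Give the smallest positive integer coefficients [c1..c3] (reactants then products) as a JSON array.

J: 3·8+4·0 = 24 | 6·4 = 24
D: 3·6+4·3 = 30 | 6·5 = 30
B: 3·0+4·3 = 12 | 6·2 = 12
R: 3·2+4·0 = 6 | 6·1 = 6
X: 3·8+4·0 = 24 | 6·4 = 24
gcd(3,4,6) = 1

Coefficients: [3, 4, 6]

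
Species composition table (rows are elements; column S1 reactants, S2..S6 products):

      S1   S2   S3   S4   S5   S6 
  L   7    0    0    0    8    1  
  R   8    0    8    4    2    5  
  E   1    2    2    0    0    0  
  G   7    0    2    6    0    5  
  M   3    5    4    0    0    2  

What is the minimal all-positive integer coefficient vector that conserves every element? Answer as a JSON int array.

L: 6·7 = 42 | 2·0+1·0+5·0+5·8+2·1 = 42
R: 6·8 = 48 | 2·0+1·8+5·4+5·2+2·5 = 48
E: 6·1 = 6 | 2·2+1·2+5·0+5·0+2·0 = 6
G: 6·7 = 42 | 2·0+1·2+5·6+5·0+2·5 = 42
M: 6·3 = 18 | 2·5+1·4+5·0+5·0+2·2 = 18
gcd(6,2,1,5,5,2) = 1

Coefficients: [6, 2, 1, 5, 5, 2]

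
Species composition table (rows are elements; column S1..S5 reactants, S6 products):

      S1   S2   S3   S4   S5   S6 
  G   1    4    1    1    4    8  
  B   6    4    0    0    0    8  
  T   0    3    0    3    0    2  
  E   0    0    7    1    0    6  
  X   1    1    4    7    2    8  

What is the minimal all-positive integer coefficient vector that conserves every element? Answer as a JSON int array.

Coefficients: [6, 3, 5, 1, 6, 6]

G: 6·1+3·4+5·1+1·1+6·4 = 48 | 6·8 = 48
B: 6·6+3·4+5·0+1·0+6·0 = 48 | 6·8 = 48
T: 6·0+3·3+5·0+1·3+6·0 = 12 | 6·2 = 12
E: 6·0+3·0+5·7+1·1+6·0 = 36 | 6·6 = 36
X: 6·1+3·1+5·4+1·7+6·2 = 48 | 6·8 = 48
gcd(6,3,5,1,6,6) = 1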